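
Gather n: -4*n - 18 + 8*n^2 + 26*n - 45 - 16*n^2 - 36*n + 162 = -8*n^2 - 14*n + 99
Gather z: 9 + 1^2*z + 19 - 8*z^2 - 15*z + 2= -8*z^2 - 14*z + 30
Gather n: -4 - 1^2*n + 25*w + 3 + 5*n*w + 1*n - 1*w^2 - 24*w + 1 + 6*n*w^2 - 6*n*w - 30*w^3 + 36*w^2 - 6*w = n*(6*w^2 - w) - 30*w^3 + 35*w^2 - 5*w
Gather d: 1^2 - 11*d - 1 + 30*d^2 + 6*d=30*d^2 - 5*d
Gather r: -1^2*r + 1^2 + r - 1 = 0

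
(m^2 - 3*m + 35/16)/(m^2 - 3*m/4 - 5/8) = (4*m - 7)/(2*(2*m + 1))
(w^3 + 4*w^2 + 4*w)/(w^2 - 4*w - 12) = w*(w + 2)/(w - 6)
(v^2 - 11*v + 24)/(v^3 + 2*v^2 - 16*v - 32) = (v^2 - 11*v + 24)/(v^3 + 2*v^2 - 16*v - 32)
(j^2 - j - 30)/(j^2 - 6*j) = (j + 5)/j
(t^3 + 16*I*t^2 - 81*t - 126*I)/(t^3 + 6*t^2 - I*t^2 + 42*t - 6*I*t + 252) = (t^2 + 10*I*t - 21)/(t^2 + t*(6 - 7*I) - 42*I)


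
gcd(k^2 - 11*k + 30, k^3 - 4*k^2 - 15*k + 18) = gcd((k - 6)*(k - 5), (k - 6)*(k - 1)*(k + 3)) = k - 6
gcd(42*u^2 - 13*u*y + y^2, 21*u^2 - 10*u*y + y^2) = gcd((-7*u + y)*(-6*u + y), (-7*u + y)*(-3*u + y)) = -7*u + y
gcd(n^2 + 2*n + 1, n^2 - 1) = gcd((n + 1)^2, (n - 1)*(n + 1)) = n + 1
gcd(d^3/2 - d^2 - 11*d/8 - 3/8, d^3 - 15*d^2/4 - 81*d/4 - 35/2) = 1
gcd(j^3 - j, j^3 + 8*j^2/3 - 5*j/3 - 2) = j - 1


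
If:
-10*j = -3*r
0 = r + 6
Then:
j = -9/5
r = -6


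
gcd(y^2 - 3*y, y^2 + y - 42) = 1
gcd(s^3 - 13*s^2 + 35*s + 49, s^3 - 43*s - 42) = s^2 - 6*s - 7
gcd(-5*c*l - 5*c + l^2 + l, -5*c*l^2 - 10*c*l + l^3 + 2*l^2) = 5*c - l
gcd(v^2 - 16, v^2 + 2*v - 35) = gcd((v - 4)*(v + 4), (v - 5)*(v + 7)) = 1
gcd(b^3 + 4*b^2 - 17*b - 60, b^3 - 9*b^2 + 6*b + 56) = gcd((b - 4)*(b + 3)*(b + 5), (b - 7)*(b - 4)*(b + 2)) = b - 4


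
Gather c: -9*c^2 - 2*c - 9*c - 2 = -9*c^2 - 11*c - 2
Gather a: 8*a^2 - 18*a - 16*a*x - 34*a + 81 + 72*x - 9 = 8*a^2 + a*(-16*x - 52) + 72*x + 72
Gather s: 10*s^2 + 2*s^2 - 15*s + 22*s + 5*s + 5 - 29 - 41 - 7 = 12*s^2 + 12*s - 72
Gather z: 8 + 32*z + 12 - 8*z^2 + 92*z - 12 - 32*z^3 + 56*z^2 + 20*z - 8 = -32*z^3 + 48*z^2 + 144*z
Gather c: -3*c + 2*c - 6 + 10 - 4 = -c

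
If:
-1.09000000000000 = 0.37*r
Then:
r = -2.95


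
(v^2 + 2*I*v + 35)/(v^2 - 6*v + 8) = (v^2 + 2*I*v + 35)/(v^2 - 6*v + 8)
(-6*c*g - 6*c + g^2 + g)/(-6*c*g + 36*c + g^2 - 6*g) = (g + 1)/(g - 6)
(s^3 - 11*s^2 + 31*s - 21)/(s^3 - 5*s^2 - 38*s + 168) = (s^2 - 4*s + 3)/(s^2 + 2*s - 24)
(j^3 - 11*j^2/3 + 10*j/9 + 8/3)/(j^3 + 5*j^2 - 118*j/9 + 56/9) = (3*j^2 - 7*j - 6)/(3*j^2 + 19*j - 14)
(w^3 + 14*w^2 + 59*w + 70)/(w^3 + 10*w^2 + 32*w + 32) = (w^2 + 12*w + 35)/(w^2 + 8*w + 16)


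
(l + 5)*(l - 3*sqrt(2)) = l^2 - 3*sqrt(2)*l + 5*l - 15*sqrt(2)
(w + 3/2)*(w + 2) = w^2 + 7*w/2 + 3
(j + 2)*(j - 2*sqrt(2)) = j^2 - 2*sqrt(2)*j + 2*j - 4*sqrt(2)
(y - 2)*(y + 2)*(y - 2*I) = y^3 - 2*I*y^2 - 4*y + 8*I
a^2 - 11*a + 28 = (a - 7)*(a - 4)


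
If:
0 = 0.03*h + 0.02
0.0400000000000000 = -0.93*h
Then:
No Solution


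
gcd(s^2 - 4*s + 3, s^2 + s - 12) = s - 3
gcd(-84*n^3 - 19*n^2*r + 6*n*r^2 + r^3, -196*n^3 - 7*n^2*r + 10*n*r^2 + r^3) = -28*n^2 + 3*n*r + r^2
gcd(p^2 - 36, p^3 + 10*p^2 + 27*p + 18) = p + 6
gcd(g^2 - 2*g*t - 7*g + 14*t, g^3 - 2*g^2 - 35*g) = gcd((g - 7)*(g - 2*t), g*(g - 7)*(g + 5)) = g - 7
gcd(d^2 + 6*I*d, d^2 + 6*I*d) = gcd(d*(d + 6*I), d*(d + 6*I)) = d^2 + 6*I*d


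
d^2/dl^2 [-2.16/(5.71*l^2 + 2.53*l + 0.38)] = (140.849712*l^2 + 62.408016*l - 2.16*(11.42*l + 2.53)*(22.84*l + 5.06) + 9.373536)/(5.71*l^2 + 2.53*l + 0.38)^3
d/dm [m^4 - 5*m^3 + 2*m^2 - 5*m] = 4*m^3 - 15*m^2 + 4*m - 5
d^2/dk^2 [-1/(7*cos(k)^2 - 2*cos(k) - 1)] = (-392*sin(k)^4 + 260*sin(k)^2 - 101*cos(k) + 21*cos(3*k) + 176)/(2*(7*sin(k)^2 + 2*cos(k) - 6)^3)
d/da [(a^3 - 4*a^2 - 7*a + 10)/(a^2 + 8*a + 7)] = (a^4 + 16*a^3 - 4*a^2 - 76*a - 129)/(a^4 + 16*a^3 + 78*a^2 + 112*a + 49)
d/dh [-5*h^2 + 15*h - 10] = 15 - 10*h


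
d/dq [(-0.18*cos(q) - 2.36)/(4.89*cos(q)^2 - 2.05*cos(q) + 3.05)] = (-0.8802*cos(q)^2 - 23.0808*cos(q) + 5.387)*sin(q)/(23.9121*cos(q)^4 - 20.049*cos(q)^3 + 34.0315*cos(q)^2 - 12.505*cos(q) + 9.3025)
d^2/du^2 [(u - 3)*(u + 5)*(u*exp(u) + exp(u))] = (u^3 + 9*u^2 + 5*u - 35)*exp(u)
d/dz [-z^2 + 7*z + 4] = 7 - 2*z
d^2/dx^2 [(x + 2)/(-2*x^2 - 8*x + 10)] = (x + 2)*(3*x^2 + 12*x - 4*(x + 2)^2 - 15)/(x^2 + 4*x - 5)^3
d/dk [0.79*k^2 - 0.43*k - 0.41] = 1.58*k - 0.43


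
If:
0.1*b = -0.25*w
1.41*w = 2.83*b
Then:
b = 0.00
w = 0.00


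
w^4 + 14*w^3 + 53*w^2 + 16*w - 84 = (w - 1)*(w + 2)*(w + 6)*(w + 7)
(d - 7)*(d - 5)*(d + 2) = d^3 - 10*d^2 + 11*d + 70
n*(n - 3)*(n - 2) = n^3 - 5*n^2 + 6*n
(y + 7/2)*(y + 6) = y^2 + 19*y/2 + 21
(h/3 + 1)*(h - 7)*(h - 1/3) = h^3/3 - 13*h^2/9 - 59*h/9 + 7/3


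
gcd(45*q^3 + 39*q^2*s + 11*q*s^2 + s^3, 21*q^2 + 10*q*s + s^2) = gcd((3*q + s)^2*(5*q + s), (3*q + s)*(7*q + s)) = 3*q + s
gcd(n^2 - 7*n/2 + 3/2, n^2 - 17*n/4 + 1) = 1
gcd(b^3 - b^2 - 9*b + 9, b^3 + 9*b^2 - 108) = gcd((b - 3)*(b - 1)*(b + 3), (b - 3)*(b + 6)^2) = b - 3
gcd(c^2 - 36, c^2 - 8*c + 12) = c - 6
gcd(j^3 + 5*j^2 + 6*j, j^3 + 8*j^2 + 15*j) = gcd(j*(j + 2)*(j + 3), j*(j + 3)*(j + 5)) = j^2 + 3*j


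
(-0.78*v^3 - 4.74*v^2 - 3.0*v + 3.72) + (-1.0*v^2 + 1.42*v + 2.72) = -0.78*v^3 - 5.74*v^2 - 1.58*v + 6.44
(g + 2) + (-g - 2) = 0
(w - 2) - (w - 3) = 1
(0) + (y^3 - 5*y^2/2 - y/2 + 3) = y^3 - 5*y^2/2 - y/2 + 3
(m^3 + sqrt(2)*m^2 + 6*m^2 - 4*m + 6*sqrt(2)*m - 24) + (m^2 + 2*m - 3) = m^3 + sqrt(2)*m^2 + 7*m^2 - 2*m + 6*sqrt(2)*m - 27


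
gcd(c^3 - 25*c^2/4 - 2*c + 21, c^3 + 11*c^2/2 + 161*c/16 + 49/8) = c + 7/4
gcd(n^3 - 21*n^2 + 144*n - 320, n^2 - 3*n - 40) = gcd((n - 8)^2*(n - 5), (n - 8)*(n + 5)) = n - 8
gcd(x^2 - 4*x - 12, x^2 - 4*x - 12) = x^2 - 4*x - 12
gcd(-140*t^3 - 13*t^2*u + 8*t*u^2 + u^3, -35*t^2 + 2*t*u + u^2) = 7*t + u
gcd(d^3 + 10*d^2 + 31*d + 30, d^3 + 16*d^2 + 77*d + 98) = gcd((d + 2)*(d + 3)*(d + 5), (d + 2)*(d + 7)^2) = d + 2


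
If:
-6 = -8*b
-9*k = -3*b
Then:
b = 3/4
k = 1/4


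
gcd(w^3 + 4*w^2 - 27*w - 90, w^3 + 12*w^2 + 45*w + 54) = w^2 + 9*w + 18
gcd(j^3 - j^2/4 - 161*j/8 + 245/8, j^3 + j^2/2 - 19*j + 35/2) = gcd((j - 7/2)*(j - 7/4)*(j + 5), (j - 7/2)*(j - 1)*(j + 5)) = j^2 + 3*j/2 - 35/2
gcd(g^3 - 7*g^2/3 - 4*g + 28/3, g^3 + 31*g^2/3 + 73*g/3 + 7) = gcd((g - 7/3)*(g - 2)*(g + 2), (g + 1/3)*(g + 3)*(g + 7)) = 1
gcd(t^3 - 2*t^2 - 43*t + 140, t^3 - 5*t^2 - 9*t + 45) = t - 5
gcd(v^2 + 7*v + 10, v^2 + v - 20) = v + 5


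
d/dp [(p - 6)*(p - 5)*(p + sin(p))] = (p - 6)*(p - 5)*(cos(p) + 1) + (p - 6)*(p + sin(p)) + (p - 5)*(p + sin(p))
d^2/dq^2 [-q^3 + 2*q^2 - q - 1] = 4 - 6*q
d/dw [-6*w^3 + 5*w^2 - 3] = 2*w*(5 - 9*w)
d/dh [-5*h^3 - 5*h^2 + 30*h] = -15*h^2 - 10*h + 30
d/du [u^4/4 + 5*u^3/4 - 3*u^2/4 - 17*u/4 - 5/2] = u^3 + 15*u^2/4 - 3*u/2 - 17/4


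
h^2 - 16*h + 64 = (h - 8)^2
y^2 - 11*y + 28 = (y - 7)*(y - 4)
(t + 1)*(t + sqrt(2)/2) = t^2 + sqrt(2)*t/2 + t + sqrt(2)/2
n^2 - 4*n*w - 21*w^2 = (n - 7*w)*(n + 3*w)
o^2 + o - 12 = (o - 3)*(o + 4)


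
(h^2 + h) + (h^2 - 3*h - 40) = 2*h^2 - 2*h - 40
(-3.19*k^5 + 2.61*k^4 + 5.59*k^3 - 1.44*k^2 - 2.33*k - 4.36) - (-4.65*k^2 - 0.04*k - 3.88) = -3.19*k^5 + 2.61*k^4 + 5.59*k^3 + 3.21*k^2 - 2.29*k - 0.48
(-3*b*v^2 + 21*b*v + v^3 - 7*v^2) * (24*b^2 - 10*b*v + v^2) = -72*b^3*v^2 + 504*b^3*v + 54*b^2*v^3 - 378*b^2*v^2 - 13*b*v^4 + 91*b*v^3 + v^5 - 7*v^4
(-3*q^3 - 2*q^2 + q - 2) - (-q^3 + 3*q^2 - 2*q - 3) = -2*q^3 - 5*q^2 + 3*q + 1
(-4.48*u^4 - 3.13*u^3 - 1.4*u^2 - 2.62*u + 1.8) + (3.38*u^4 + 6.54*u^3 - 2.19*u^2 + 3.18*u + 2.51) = -1.1*u^4 + 3.41*u^3 - 3.59*u^2 + 0.56*u + 4.31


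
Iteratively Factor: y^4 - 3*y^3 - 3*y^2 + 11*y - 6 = (y + 2)*(y^3 - 5*y^2 + 7*y - 3) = (y - 1)*(y + 2)*(y^2 - 4*y + 3) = (y - 1)^2*(y + 2)*(y - 3)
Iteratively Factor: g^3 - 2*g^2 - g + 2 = (g - 1)*(g^2 - g - 2) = (g - 1)*(g + 1)*(g - 2)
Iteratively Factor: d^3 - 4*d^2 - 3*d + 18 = (d - 3)*(d^2 - d - 6) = (d - 3)^2*(d + 2)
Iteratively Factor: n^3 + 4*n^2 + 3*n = (n + 3)*(n^2 + n) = n*(n + 3)*(n + 1)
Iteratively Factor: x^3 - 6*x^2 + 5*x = (x - 5)*(x^2 - x) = x*(x - 5)*(x - 1)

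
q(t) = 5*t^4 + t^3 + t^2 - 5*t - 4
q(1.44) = 15.36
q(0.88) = -3.95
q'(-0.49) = -7.61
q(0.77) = -5.04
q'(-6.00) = -4229.00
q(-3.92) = 1151.36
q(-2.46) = 182.57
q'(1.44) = 63.82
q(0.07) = -4.34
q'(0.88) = 12.71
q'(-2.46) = -289.50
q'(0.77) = 7.45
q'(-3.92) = -1171.47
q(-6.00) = 6326.00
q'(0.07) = -4.84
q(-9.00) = 32198.00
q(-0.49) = -1.14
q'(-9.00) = -14360.00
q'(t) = 20*t^3 + 3*t^2 + 2*t - 5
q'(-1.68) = -94.73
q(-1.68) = 42.31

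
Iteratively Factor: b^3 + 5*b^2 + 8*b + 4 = (b + 2)*(b^2 + 3*b + 2) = (b + 2)^2*(b + 1)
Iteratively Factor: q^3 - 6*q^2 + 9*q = (q - 3)*(q^2 - 3*q) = (q - 3)^2*(q)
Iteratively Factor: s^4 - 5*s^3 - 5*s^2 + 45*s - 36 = (s - 1)*(s^3 - 4*s^2 - 9*s + 36) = (s - 4)*(s - 1)*(s^2 - 9) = (s - 4)*(s - 3)*(s - 1)*(s + 3)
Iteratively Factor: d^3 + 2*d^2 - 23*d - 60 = (d - 5)*(d^2 + 7*d + 12) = (d - 5)*(d + 4)*(d + 3)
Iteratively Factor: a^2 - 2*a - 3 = (a + 1)*(a - 3)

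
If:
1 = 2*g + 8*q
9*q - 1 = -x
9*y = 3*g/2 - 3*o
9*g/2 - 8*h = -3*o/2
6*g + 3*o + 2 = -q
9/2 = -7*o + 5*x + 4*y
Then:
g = -7/251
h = -4449/32128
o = -1315/2008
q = 265/2008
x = -377/2008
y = 429/2008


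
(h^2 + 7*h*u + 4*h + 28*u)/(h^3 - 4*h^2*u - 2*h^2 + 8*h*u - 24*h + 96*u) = (-h - 7*u)/(-h^2 + 4*h*u + 6*h - 24*u)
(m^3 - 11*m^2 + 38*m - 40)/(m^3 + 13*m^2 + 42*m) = (m^3 - 11*m^2 + 38*m - 40)/(m*(m^2 + 13*m + 42))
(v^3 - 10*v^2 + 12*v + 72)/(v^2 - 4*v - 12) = v - 6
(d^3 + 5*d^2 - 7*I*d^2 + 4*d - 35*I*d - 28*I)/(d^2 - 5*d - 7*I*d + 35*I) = (d^2 + 5*d + 4)/(d - 5)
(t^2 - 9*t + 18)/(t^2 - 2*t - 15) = (-t^2 + 9*t - 18)/(-t^2 + 2*t + 15)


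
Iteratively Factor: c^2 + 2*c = (c)*(c + 2)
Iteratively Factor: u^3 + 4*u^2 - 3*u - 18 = (u - 2)*(u^2 + 6*u + 9) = (u - 2)*(u + 3)*(u + 3)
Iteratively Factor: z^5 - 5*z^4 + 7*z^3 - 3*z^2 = (z)*(z^4 - 5*z^3 + 7*z^2 - 3*z) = z*(z - 1)*(z^3 - 4*z^2 + 3*z) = z*(z - 3)*(z - 1)*(z^2 - z) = z*(z - 3)*(z - 1)^2*(z)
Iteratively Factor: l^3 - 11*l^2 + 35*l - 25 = (l - 5)*(l^2 - 6*l + 5) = (l - 5)*(l - 1)*(l - 5)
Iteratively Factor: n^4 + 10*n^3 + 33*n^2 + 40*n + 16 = (n + 1)*(n^3 + 9*n^2 + 24*n + 16) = (n + 1)*(n + 4)*(n^2 + 5*n + 4) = (n + 1)*(n + 4)^2*(n + 1)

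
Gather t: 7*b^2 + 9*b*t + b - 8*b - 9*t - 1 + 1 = 7*b^2 - 7*b + t*(9*b - 9)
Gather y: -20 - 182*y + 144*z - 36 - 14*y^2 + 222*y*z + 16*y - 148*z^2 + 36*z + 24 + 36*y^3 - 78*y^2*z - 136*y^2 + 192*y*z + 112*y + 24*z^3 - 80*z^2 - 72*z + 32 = 36*y^3 + y^2*(-78*z - 150) + y*(414*z - 54) + 24*z^3 - 228*z^2 + 108*z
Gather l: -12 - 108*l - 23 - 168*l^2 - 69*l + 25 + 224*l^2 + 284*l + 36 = 56*l^2 + 107*l + 26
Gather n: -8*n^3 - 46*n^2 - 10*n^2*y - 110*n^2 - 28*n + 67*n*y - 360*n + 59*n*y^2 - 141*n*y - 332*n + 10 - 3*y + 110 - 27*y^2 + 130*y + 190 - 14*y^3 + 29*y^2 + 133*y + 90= -8*n^3 + n^2*(-10*y - 156) + n*(59*y^2 - 74*y - 720) - 14*y^3 + 2*y^2 + 260*y + 400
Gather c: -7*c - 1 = -7*c - 1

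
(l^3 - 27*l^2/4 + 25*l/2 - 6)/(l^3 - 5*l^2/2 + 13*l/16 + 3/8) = 4*(l - 4)/(4*l + 1)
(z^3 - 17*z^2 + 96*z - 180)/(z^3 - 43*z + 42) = (z^2 - 11*z + 30)/(z^2 + 6*z - 7)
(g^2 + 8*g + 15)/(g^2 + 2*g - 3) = (g + 5)/(g - 1)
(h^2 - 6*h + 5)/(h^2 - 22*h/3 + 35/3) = 3*(h - 1)/(3*h - 7)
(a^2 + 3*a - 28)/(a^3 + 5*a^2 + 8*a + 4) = (a^2 + 3*a - 28)/(a^3 + 5*a^2 + 8*a + 4)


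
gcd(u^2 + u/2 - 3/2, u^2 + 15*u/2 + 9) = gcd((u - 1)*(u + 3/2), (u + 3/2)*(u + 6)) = u + 3/2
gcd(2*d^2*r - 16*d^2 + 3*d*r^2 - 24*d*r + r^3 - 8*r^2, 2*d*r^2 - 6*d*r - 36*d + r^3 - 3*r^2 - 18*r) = 2*d + r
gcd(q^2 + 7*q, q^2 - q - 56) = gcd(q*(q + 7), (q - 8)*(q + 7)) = q + 7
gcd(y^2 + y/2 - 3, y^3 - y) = 1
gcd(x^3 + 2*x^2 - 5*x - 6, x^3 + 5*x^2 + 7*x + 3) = x^2 + 4*x + 3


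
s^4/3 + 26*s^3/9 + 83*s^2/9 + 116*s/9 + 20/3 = (s/3 + 1)*(s + 5/3)*(s + 2)^2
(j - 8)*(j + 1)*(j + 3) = j^3 - 4*j^2 - 29*j - 24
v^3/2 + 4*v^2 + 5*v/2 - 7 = (v/2 + 1)*(v - 1)*(v + 7)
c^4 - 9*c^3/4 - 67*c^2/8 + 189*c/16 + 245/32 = (c - 7/2)*(c - 7/4)*(c + 1/2)*(c + 5/2)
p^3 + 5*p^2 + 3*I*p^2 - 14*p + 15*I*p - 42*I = (p - 2)*(p + 7)*(p + 3*I)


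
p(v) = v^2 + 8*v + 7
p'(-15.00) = -22.00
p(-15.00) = 112.00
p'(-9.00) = -10.00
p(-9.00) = 16.00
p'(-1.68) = 4.64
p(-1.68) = -3.62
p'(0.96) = 9.92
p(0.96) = 15.60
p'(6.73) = 21.46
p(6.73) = 106.13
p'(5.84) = 19.68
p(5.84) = 87.83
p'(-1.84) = 4.32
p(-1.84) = -4.33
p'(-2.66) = 2.68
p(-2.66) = -7.20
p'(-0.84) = 6.32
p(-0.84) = 0.99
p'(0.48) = 8.96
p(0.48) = 11.07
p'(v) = 2*v + 8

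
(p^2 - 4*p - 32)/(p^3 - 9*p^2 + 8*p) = (p + 4)/(p*(p - 1))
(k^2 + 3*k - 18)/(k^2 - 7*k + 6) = (k^2 + 3*k - 18)/(k^2 - 7*k + 6)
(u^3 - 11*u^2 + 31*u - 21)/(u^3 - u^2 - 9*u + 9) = (u - 7)/(u + 3)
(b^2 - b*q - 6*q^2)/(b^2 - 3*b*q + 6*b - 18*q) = (b + 2*q)/(b + 6)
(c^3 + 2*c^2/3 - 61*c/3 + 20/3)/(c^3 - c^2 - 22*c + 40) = (c - 1/3)/(c - 2)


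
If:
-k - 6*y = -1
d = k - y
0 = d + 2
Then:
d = -2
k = -11/7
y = 3/7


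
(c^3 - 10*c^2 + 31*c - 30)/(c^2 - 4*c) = (c^3 - 10*c^2 + 31*c - 30)/(c*(c - 4))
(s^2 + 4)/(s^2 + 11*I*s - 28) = (s^2 + 4)/(s^2 + 11*I*s - 28)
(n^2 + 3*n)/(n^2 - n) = (n + 3)/(n - 1)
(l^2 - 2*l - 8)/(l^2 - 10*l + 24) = (l + 2)/(l - 6)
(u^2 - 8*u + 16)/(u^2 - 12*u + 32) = (u - 4)/(u - 8)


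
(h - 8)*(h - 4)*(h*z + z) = h^3*z - 11*h^2*z + 20*h*z + 32*z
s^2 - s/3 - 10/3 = (s - 2)*(s + 5/3)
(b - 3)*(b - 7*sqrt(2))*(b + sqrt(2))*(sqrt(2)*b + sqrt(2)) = sqrt(2)*b^4 - 12*b^3 - 2*sqrt(2)*b^3 - 17*sqrt(2)*b^2 + 24*b^2 + 36*b + 28*sqrt(2)*b + 42*sqrt(2)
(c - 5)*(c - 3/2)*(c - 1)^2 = c^4 - 17*c^3/2 + 43*c^2/2 - 43*c/2 + 15/2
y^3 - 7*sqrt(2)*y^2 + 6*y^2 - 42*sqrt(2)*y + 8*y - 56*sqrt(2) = (y + 2)*(y + 4)*(y - 7*sqrt(2))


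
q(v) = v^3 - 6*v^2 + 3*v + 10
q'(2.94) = -6.35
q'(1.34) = -7.69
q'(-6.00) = 183.00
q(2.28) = -2.50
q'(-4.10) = 102.63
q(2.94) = -7.63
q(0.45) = 10.23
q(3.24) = -9.25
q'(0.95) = -5.69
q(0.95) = 8.29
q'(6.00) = 39.00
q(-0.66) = 5.12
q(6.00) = 28.00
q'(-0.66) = 12.23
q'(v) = 3*v^2 - 12*v + 3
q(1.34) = 5.65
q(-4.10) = -172.08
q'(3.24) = -4.39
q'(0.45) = -1.79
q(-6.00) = -440.00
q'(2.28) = -8.76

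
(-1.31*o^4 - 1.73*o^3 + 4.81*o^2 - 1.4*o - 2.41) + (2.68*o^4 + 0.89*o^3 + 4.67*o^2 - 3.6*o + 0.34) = 1.37*o^4 - 0.84*o^3 + 9.48*o^2 - 5.0*o - 2.07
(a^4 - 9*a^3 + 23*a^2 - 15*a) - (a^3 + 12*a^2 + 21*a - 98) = a^4 - 10*a^3 + 11*a^2 - 36*a + 98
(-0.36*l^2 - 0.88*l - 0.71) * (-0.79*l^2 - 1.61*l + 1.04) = 0.2844*l^4 + 1.2748*l^3 + 1.6033*l^2 + 0.2279*l - 0.7384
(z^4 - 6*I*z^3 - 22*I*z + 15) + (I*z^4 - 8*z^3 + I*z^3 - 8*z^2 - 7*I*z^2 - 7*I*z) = z^4 + I*z^4 - 8*z^3 - 5*I*z^3 - 8*z^2 - 7*I*z^2 - 29*I*z + 15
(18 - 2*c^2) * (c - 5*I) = -2*c^3 + 10*I*c^2 + 18*c - 90*I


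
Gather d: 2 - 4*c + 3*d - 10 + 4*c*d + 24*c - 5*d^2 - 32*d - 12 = 20*c - 5*d^2 + d*(4*c - 29) - 20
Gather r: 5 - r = 5 - r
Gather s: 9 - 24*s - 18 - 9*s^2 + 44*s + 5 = -9*s^2 + 20*s - 4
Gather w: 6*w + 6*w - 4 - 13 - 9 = 12*w - 26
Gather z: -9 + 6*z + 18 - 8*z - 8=1 - 2*z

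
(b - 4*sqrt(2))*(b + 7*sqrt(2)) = b^2 + 3*sqrt(2)*b - 56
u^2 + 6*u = u*(u + 6)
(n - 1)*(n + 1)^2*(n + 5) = n^4 + 6*n^3 + 4*n^2 - 6*n - 5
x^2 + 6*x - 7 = (x - 1)*(x + 7)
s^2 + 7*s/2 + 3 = (s + 3/2)*(s + 2)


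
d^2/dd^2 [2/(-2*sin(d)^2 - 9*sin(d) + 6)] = 2*(16*sin(d)^4 + 54*sin(d)^3 + 105*sin(d)^2 - 54*sin(d) - 186)/(9*sin(d) - cos(2*d) - 5)^3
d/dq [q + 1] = 1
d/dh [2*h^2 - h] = 4*h - 1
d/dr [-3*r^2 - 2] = -6*r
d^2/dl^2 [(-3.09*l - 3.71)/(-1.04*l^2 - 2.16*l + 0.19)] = ((2.08*l + 2.16)*(3.09*l + 3.71)*(4.16*l + 4.32) - (19.2816*l + 21.0656)*(1.04*l^2 + 2.16*l - 0.19))/(1.04*l^2 + 2.16*l - 0.19)^3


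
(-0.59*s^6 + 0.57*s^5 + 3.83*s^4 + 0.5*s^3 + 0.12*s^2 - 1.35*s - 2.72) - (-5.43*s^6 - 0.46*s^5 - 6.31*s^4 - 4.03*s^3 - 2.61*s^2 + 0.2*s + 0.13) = 4.84*s^6 + 1.03*s^5 + 10.14*s^4 + 4.53*s^3 + 2.73*s^2 - 1.55*s - 2.85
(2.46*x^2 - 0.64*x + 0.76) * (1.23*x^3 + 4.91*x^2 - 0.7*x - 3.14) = 3.0258*x^5 + 11.2914*x^4 - 3.9296*x^3 - 3.5448*x^2 + 1.4776*x - 2.3864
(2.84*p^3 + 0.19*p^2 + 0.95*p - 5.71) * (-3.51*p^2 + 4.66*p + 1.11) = -9.9684*p^5 + 12.5675*p^4 + 0.7033*p^3 + 24.68*p^2 - 25.5541*p - 6.3381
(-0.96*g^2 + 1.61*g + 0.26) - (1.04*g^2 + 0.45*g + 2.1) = -2.0*g^2 + 1.16*g - 1.84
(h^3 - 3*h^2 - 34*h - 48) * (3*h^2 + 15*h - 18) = 3*h^5 + 6*h^4 - 165*h^3 - 600*h^2 - 108*h + 864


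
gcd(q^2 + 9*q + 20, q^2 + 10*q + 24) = q + 4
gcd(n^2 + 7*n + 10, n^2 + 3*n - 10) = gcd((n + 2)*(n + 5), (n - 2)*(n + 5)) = n + 5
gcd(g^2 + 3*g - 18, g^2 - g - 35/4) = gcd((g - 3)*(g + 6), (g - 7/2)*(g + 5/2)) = 1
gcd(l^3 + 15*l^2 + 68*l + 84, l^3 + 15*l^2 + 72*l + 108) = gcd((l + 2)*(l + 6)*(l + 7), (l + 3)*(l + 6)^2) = l + 6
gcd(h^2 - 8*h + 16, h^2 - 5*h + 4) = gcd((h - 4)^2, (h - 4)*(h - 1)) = h - 4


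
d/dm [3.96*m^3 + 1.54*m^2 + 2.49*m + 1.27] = 11.88*m^2 + 3.08*m + 2.49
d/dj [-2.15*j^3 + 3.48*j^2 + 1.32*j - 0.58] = -6.45*j^2 + 6.96*j + 1.32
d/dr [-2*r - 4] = -2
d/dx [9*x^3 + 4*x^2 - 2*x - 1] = 27*x^2 + 8*x - 2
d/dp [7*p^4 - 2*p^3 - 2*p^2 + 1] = 2*p*(14*p^2 - 3*p - 2)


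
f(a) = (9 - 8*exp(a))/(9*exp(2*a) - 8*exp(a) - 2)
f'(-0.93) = 0.99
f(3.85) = -0.02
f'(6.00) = 0.00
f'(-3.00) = 0.71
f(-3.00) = -3.62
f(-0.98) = -1.61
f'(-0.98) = 1.00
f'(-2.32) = 0.98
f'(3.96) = 0.02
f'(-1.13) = 1.05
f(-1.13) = -1.76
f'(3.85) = 0.02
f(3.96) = -0.02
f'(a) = (9 - 8*exp(a))*(-18*exp(2*a) + 8*exp(a))/(9*exp(2*a) - 8*exp(a) - 2)^2 - 8*exp(a)/(9*exp(2*a) - 8*exp(a) - 2) = (72*exp(2*a) - 162*exp(a) + 88)*exp(a)/(81*exp(4*a) - 144*exp(3*a) + 28*exp(2*a) + 32*exp(a) + 4)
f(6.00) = 0.00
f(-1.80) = -2.50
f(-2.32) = -3.04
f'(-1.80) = 1.10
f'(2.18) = 0.10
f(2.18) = -0.10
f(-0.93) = -1.56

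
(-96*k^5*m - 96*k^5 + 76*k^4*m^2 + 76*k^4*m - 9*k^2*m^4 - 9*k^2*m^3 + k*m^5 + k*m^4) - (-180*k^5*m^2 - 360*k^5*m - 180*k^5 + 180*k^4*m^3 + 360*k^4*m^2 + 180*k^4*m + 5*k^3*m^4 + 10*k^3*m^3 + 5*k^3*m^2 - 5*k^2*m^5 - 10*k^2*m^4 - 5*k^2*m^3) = 180*k^5*m^2 + 264*k^5*m + 84*k^5 - 180*k^4*m^3 - 284*k^4*m^2 - 104*k^4*m - 5*k^3*m^4 - 10*k^3*m^3 - 5*k^3*m^2 + 5*k^2*m^5 + k^2*m^4 - 4*k^2*m^3 + k*m^5 + k*m^4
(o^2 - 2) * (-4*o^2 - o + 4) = -4*o^4 - o^3 + 12*o^2 + 2*o - 8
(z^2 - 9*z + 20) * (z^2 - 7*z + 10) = z^4 - 16*z^3 + 93*z^2 - 230*z + 200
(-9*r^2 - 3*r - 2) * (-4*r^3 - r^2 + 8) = 36*r^5 + 21*r^4 + 11*r^3 - 70*r^2 - 24*r - 16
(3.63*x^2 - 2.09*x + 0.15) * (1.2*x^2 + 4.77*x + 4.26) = 4.356*x^4 + 14.8071*x^3 + 5.6745*x^2 - 8.1879*x + 0.639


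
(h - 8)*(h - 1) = h^2 - 9*h + 8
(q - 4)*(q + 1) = q^2 - 3*q - 4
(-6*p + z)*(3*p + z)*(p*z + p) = -18*p^3*z - 18*p^3 - 3*p^2*z^2 - 3*p^2*z + p*z^3 + p*z^2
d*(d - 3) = d^2 - 3*d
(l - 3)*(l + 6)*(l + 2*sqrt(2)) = l^3 + 2*sqrt(2)*l^2 + 3*l^2 - 18*l + 6*sqrt(2)*l - 36*sqrt(2)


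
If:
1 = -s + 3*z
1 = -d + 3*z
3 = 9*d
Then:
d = 1/3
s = 1/3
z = 4/9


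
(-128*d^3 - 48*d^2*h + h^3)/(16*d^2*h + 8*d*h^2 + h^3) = (-8*d + h)/h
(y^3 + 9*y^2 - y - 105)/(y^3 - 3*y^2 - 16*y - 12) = (-y^3 - 9*y^2 + y + 105)/(-y^3 + 3*y^2 + 16*y + 12)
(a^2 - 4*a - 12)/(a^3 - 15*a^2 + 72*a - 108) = (a + 2)/(a^2 - 9*a + 18)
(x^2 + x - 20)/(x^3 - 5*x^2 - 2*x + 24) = (x + 5)/(x^2 - x - 6)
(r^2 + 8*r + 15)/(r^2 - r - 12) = (r + 5)/(r - 4)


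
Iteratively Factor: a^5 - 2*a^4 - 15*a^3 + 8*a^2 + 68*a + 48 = (a - 3)*(a^4 + a^3 - 12*a^2 - 28*a - 16) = (a - 3)*(a + 2)*(a^3 - a^2 - 10*a - 8) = (a - 3)*(a + 1)*(a + 2)*(a^2 - 2*a - 8) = (a - 3)*(a + 1)*(a + 2)^2*(a - 4)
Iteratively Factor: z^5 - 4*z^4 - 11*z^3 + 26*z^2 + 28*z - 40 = (z + 2)*(z^4 - 6*z^3 + z^2 + 24*z - 20) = (z - 1)*(z + 2)*(z^3 - 5*z^2 - 4*z + 20) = (z - 1)*(z + 2)^2*(z^2 - 7*z + 10) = (z - 2)*(z - 1)*(z + 2)^2*(z - 5)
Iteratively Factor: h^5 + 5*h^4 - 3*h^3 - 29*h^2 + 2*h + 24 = (h + 1)*(h^4 + 4*h^3 - 7*h^2 - 22*h + 24) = (h - 2)*(h + 1)*(h^3 + 6*h^2 + 5*h - 12) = (h - 2)*(h + 1)*(h + 3)*(h^2 + 3*h - 4) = (h - 2)*(h - 1)*(h + 1)*(h + 3)*(h + 4)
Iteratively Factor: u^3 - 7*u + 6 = (u - 1)*(u^2 + u - 6) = (u - 1)*(u + 3)*(u - 2)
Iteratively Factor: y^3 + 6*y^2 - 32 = (y + 4)*(y^2 + 2*y - 8) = (y - 2)*(y + 4)*(y + 4)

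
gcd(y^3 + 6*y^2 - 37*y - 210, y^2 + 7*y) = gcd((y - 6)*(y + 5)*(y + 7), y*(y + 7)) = y + 7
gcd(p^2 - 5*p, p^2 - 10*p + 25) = p - 5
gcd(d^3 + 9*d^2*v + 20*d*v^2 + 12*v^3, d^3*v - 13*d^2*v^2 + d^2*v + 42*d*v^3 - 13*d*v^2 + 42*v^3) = 1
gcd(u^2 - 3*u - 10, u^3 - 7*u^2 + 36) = u + 2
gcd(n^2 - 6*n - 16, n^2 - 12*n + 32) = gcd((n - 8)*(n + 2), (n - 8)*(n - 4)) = n - 8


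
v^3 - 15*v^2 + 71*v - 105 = (v - 7)*(v - 5)*(v - 3)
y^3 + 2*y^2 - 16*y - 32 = (y - 4)*(y + 2)*(y + 4)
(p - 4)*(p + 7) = p^2 + 3*p - 28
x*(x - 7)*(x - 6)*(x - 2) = x^4 - 15*x^3 + 68*x^2 - 84*x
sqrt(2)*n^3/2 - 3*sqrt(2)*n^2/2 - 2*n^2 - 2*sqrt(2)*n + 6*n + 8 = (n - 4)*(n - 2*sqrt(2))*(sqrt(2)*n/2 + sqrt(2)/2)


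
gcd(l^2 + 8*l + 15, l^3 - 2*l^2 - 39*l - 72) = l + 3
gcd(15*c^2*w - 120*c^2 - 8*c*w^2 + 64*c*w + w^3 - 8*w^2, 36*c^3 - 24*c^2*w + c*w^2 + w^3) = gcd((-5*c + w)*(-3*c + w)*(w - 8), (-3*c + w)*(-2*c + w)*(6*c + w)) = -3*c + w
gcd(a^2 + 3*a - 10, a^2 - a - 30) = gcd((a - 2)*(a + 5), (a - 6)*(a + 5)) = a + 5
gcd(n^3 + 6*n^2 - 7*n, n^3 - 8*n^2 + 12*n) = n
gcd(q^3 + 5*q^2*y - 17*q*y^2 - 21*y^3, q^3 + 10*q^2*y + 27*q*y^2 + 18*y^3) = q + y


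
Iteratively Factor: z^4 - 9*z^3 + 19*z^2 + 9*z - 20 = (z - 1)*(z^3 - 8*z^2 + 11*z + 20) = (z - 1)*(z + 1)*(z^2 - 9*z + 20) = (z - 4)*(z - 1)*(z + 1)*(z - 5)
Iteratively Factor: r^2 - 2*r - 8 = (r + 2)*(r - 4)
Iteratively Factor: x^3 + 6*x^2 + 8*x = (x + 4)*(x^2 + 2*x) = x*(x + 4)*(x + 2)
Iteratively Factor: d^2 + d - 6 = (d + 3)*(d - 2)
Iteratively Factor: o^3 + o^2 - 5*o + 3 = (o + 3)*(o^2 - 2*o + 1) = (o - 1)*(o + 3)*(o - 1)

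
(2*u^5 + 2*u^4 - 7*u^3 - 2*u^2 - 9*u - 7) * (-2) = -4*u^5 - 4*u^4 + 14*u^3 + 4*u^2 + 18*u + 14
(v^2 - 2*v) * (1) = v^2 - 2*v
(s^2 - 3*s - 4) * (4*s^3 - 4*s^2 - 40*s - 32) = 4*s^5 - 16*s^4 - 44*s^3 + 104*s^2 + 256*s + 128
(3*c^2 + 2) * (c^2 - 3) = 3*c^4 - 7*c^2 - 6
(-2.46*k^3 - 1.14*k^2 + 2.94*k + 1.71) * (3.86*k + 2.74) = -9.4956*k^4 - 11.1408*k^3 + 8.2248*k^2 + 14.6562*k + 4.6854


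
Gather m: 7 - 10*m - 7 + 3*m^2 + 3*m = 3*m^2 - 7*m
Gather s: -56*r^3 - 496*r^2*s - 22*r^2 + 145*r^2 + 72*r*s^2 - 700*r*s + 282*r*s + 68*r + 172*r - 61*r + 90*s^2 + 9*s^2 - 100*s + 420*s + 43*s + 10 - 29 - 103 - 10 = -56*r^3 + 123*r^2 + 179*r + s^2*(72*r + 99) + s*(-496*r^2 - 418*r + 363) - 132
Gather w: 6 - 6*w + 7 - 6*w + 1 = 14 - 12*w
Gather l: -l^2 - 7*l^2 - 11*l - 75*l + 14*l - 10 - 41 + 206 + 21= -8*l^2 - 72*l + 176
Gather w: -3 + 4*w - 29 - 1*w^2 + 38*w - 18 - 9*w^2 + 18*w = -10*w^2 + 60*w - 50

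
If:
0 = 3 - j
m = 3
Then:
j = 3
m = 3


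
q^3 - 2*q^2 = q^2*(q - 2)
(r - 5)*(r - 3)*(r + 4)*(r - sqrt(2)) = r^4 - 4*r^3 - sqrt(2)*r^3 - 17*r^2 + 4*sqrt(2)*r^2 + 17*sqrt(2)*r + 60*r - 60*sqrt(2)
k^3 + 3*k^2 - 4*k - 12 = (k - 2)*(k + 2)*(k + 3)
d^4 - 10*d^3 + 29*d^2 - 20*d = d*(d - 5)*(d - 4)*(d - 1)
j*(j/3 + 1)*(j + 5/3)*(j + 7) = j^4/3 + 35*j^3/9 + 113*j^2/9 + 35*j/3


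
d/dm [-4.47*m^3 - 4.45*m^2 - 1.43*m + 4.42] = -13.41*m^2 - 8.9*m - 1.43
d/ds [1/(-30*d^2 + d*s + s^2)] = (-d - 2*s)/(-30*d^2 + d*s + s^2)^2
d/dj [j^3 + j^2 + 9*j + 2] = 3*j^2 + 2*j + 9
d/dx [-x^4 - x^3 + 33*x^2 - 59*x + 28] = -4*x^3 - 3*x^2 + 66*x - 59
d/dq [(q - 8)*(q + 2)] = 2*q - 6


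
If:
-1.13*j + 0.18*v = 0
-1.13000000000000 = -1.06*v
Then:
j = 0.17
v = 1.07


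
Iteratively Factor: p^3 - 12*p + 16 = (p + 4)*(p^2 - 4*p + 4) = (p - 2)*(p + 4)*(p - 2)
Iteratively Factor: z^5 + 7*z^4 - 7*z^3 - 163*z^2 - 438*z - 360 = (z + 3)*(z^4 + 4*z^3 - 19*z^2 - 106*z - 120) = (z + 3)^2*(z^3 + z^2 - 22*z - 40) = (z + 3)^2*(z + 4)*(z^2 - 3*z - 10) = (z + 2)*(z + 3)^2*(z + 4)*(z - 5)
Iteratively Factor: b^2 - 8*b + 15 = (b - 3)*(b - 5)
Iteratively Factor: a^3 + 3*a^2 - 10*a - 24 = (a + 2)*(a^2 + a - 12) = (a + 2)*(a + 4)*(a - 3)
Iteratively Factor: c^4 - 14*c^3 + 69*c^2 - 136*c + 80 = (c - 4)*(c^3 - 10*c^2 + 29*c - 20) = (c - 5)*(c - 4)*(c^2 - 5*c + 4) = (c - 5)*(c - 4)^2*(c - 1)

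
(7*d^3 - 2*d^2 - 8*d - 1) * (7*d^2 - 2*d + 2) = 49*d^5 - 28*d^4 - 38*d^3 + 5*d^2 - 14*d - 2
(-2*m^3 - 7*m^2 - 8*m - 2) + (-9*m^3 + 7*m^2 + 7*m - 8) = -11*m^3 - m - 10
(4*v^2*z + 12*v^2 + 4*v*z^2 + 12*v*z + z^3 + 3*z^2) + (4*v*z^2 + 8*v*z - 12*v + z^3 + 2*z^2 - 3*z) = 4*v^2*z + 12*v^2 + 8*v*z^2 + 20*v*z - 12*v + 2*z^3 + 5*z^2 - 3*z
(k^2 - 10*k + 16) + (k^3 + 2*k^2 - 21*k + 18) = k^3 + 3*k^2 - 31*k + 34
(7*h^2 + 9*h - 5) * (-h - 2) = -7*h^3 - 23*h^2 - 13*h + 10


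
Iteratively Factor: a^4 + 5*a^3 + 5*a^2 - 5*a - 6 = (a + 3)*(a^3 + 2*a^2 - a - 2) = (a - 1)*(a + 3)*(a^2 + 3*a + 2) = (a - 1)*(a + 1)*(a + 3)*(a + 2)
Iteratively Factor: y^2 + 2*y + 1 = (y + 1)*(y + 1)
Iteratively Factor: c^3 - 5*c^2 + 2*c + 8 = (c - 2)*(c^2 - 3*c - 4) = (c - 4)*(c - 2)*(c + 1)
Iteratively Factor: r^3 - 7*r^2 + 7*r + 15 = (r + 1)*(r^2 - 8*r + 15) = (r - 3)*(r + 1)*(r - 5)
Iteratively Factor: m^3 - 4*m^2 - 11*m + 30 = (m - 2)*(m^2 - 2*m - 15) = (m - 5)*(m - 2)*(m + 3)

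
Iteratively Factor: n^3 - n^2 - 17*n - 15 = (n + 3)*(n^2 - 4*n - 5) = (n + 1)*(n + 3)*(n - 5)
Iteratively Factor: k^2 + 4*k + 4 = (k + 2)*(k + 2)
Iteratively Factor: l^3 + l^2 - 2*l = (l)*(l^2 + l - 2) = l*(l - 1)*(l + 2)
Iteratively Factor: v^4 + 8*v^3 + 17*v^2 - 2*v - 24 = (v + 2)*(v^3 + 6*v^2 + 5*v - 12) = (v - 1)*(v + 2)*(v^2 + 7*v + 12) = (v - 1)*(v + 2)*(v + 3)*(v + 4)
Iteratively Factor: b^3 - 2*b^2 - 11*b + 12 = (b - 1)*(b^2 - b - 12) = (b - 4)*(b - 1)*(b + 3)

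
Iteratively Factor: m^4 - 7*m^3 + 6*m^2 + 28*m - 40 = (m - 2)*(m^3 - 5*m^2 - 4*m + 20) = (m - 5)*(m - 2)*(m^2 - 4) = (m - 5)*(m - 2)*(m + 2)*(m - 2)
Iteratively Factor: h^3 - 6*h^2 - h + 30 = (h - 5)*(h^2 - h - 6) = (h - 5)*(h + 2)*(h - 3)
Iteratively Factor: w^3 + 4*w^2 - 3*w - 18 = (w + 3)*(w^2 + w - 6) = (w - 2)*(w + 3)*(w + 3)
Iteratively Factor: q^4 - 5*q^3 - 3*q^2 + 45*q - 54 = (q - 3)*(q^3 - 2*q^2 - 9*q + 18) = (q - 3)^2*(q^2 + q - 6) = (q - 3)^2*(q - 2)*(q + 3)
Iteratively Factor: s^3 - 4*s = (s)*(s^2 - 4) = s*(s + 2)*(s - 2)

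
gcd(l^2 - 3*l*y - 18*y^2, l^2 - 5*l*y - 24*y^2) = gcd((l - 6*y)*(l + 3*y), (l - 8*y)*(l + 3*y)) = l + 3*y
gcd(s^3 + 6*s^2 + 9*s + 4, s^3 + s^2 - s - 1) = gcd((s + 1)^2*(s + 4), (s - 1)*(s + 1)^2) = s^2 + 2*s + 1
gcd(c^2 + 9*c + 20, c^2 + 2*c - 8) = c + 4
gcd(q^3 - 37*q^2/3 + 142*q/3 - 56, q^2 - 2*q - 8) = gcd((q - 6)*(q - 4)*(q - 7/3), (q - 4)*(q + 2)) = q - 4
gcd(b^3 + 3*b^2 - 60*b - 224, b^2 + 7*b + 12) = b + 4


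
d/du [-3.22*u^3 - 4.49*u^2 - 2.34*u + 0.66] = -9.66*u^2 - 8.98*u - 2.34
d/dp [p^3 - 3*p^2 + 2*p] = 3*p^2 - 6*p + 2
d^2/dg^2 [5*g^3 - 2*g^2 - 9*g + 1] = 30*g - 4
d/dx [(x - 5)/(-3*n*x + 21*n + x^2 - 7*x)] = (-3*n*x + 21*n + x^2 - 7*x + (x - 5)*(3*n - 2*x + 7))/(3*n*x - 21*n - x^2 + 7*x)^2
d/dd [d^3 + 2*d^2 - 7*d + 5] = 3*d^2 + 4*d - 7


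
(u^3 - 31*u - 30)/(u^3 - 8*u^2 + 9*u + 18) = (u + 5)/(u - 3)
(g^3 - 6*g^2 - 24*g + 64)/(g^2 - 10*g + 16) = g + 4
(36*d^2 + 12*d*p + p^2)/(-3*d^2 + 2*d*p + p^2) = (36*d^2 + 12*d*p + p^2)/(-3*d^2 + 2*d*p + p^2)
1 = 1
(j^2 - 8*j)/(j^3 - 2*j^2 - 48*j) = 1/(j + 6)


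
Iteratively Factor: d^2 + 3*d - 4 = (d + 4)*(d - 1)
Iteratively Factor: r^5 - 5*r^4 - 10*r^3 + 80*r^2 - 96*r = (r)*(r^4 - 5*r^3 - 10*r^2 + 80*r - 96) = r*(r - 3)*(r^3 - 2*r^2 - 16*r + 32) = r*(r - 3)*(r + 4)*(r^2 - 6*r + 8) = r*(r - 4)*(r - 3)*(r + 4)*(r - 2)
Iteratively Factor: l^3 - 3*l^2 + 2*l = (l - 1)*(l^2 - 2*l) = l*(l - 1)*(l - 2)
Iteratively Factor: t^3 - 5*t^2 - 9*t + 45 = (t - 3)*(t^2 - 2*t - 15) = (t - 5)*(t - 3)*(t + 3)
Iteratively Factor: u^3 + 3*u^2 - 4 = (u + 2)*(u^2 + u - 2) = (u - 1)*(u + 2)*(u + 2)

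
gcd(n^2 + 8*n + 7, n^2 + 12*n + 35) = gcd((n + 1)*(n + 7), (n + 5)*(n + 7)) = n + 7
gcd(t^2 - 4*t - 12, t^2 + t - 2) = t + 2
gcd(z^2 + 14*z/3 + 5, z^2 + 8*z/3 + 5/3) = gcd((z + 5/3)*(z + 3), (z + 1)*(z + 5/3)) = z + 5/3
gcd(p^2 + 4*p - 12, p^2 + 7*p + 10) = 1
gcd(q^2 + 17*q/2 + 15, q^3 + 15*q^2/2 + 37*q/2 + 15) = q + 5/2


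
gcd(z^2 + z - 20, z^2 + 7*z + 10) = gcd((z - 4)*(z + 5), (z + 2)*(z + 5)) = z + 5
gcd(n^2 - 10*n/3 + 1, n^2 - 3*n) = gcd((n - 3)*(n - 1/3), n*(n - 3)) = n - 3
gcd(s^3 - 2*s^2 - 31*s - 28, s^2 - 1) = s + 1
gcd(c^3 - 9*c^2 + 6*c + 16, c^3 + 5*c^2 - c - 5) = c + 1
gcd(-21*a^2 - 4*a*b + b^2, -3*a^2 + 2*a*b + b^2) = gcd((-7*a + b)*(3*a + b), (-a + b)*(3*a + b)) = 3*a + b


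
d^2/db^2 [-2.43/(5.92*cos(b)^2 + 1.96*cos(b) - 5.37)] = (340.651008*(1 - cos(b)^2)^2 + 84.587328*cos(b)^3 + 488.66328*cos(b)^2 - 143.59842*cos(b) - 513.822528)/(5.92*cos(b)^2 + 1.96*cos(b) - 5.37)^3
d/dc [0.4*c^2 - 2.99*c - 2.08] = 0.8*c - 2.99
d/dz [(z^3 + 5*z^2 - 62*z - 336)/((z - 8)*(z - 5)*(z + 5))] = (-13*z^2 - 134*z - 325)/(z^4 - 50*z^2 + 625)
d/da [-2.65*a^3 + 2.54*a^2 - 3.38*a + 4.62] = -7.95*a^2 + 5.08*a - 3.38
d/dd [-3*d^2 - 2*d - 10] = -6*d - 2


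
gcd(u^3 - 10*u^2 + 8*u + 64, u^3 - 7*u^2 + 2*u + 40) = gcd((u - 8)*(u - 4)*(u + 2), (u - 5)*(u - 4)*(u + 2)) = u^2 - 2*u - 8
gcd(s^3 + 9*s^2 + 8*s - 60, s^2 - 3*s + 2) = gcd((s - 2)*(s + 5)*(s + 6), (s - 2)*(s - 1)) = s - 2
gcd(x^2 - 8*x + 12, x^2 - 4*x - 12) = x - 6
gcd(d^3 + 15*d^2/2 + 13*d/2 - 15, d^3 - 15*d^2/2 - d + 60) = d + 5/2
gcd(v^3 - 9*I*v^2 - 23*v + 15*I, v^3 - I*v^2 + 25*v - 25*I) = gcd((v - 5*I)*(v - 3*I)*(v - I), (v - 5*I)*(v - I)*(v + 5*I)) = v^2 - 6*I*v - 5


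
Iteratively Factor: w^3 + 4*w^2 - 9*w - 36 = (w + 3)*(w^2 + w - 12) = (w + 3)*(w + 4)*(w - 3)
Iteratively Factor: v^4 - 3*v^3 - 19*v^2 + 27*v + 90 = (v - 3)*(v^3 - 19*v - 30) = (v - 5)*(v - 3)*(v^2 + 5*v + 6) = (v - 5)*(v - 3)*(v + 3)*(v + 2)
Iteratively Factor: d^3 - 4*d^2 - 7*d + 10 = (d - 1)*(d^2 - 3*d - 10) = (d - 1)*(d + 2)*(d - 5)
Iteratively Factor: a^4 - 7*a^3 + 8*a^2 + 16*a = (a - 4)*(a^3 - 3*a^2 - 4*a) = (a - 4)*(a + 1)*(a^2 - 4*a) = (a - 4)^2*(a + 1)*(a)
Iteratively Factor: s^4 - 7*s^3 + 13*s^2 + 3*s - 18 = (s - 3)*(s^3 - 4*s^2 + s + 6) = (s - 3)*(s - 2)*(s^2 - 2*s - 3) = (s - 3)^2*(s - 2)*(s + 1)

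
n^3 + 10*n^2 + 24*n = n*(n + 4)*(n + 6)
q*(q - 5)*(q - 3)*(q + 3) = q^4 - 5*q^3 - 9*q^2 + 45*q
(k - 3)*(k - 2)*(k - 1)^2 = k^4 - 7*k^3 + 17*k^2 - 17*k + 6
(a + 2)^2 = a^2 + 4*a + 4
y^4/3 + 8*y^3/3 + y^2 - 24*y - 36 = (y/3 + 1)*(y - 3)*(y + 2)*(y + 6)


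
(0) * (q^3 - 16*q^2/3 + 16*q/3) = 0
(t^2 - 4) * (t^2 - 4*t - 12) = t^4 - 4*t^3 - 16*t^2 + 16*t + 48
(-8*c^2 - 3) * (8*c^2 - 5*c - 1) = -64*c^4 + 40*c^3 - 16*c^2 + 15*c + 3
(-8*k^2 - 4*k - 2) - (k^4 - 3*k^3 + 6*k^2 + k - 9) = -k^4 + 3*k^3 - 14*k^2 - 5*k + 7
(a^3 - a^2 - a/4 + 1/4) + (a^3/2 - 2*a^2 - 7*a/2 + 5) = 3*a^3/2 - 3*a^2 - 15*a/4 + 21/4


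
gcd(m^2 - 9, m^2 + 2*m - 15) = m - 3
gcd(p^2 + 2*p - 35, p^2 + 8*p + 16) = 1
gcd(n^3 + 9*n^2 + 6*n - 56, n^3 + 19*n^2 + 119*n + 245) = n + 7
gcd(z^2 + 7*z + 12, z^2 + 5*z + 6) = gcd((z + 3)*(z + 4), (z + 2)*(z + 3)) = z + 3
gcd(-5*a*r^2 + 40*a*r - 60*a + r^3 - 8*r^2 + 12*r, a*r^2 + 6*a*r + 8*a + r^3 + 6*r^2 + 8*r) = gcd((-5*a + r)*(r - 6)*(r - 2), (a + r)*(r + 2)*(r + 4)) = 1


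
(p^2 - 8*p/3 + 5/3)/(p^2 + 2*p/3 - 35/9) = 3*(p - 1)/(3*p + 7)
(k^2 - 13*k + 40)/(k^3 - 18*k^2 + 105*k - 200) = 1/(k - 5)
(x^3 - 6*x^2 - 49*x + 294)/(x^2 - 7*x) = x + 1 - 42/x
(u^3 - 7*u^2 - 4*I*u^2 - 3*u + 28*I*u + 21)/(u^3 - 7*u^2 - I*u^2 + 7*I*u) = (u - 3*I)/u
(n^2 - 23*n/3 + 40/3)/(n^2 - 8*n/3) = (n - 5)/n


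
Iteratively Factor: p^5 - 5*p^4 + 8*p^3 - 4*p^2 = (p - 1)*(p^4 - 4*p^3 + 4*p^2) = p*(p - 1)*(p^3 - 4*p^2 + 4*p) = p^2*(p - 1)*(p^2 - 4*p + 4) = p^2*(p - 2)*(p - 1)*(p - 2)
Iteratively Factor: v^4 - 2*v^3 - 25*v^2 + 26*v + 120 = (v + 4)*(v^3 - 6*v^2 - v + 30) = (v + 2)*(v + 4)*(v^2 - 8*v + 15) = (v - 3)*(v + 2)*(v + 4)*(v - 5)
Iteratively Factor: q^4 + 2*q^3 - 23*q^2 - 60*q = (q - 5)*(q^3 + 7*q^2 + 12*q) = q*(q - 5)*(q^2 + 7*q + 12) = q*(q - 5)*(q + 3)*(q + 4)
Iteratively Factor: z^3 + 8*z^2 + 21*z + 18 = (z + 3)*(z^2 + 5*z + 6) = (z + 3)^2*(z + 2)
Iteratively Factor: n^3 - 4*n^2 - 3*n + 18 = (n + 2)*(n^2 - 6*n + 9) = (n - 3)*(n + 2)*(n - 3)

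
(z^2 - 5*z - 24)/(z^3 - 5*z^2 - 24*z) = 1/z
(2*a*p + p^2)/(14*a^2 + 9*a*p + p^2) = p/(7*a + p)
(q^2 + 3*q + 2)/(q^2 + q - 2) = (q + 1)/(q - 1)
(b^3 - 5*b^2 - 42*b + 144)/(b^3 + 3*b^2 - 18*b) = (b - 8)/b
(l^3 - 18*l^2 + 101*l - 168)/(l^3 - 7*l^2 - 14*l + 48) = (l^2 - 10*l + 21)/(l^2 + l - 6)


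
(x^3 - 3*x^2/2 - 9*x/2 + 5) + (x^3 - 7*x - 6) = 2*x^3 - 3*x^2/2 - 23*x/2 - 1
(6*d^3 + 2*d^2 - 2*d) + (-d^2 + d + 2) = 6*d^3 + d^2 - d + 2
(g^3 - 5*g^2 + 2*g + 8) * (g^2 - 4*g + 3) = g^5 - 9*g^4 + 25*g^3 - 15*g^2 - 26*g + 24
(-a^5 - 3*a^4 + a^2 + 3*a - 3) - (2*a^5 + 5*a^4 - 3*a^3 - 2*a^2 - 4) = -3*a^5 - 8*a^4 + 3*a^3 + 3*a^2 + 3*a + 1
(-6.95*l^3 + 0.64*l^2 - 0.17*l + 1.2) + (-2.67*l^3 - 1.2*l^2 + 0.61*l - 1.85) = -9.62*l^3 - 0.56*l^2 + 0.44*l - 0.65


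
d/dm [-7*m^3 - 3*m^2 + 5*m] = -21*m^2 - 6*m + 5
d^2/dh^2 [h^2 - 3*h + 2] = 2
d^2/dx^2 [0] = 0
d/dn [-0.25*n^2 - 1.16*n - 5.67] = -0.5*n - 1.16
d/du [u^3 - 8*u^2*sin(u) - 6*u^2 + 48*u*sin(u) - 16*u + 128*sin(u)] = -8*u^2*cos(u) + 3*u^2 - 16*u*sin(u) + 48*u*cos(u) - 12*u + 48*sin(u) + 128*cos(u) - 16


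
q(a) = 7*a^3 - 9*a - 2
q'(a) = 21*a^2 - 9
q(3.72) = 324.87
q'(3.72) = 281.61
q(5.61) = 1183.42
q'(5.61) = 651.91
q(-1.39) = -8.29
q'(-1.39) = 31.57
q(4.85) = 752.94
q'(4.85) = 484.97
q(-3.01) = -165.81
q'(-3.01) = 181.26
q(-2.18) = -54.90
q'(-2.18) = 90.80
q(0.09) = -2.80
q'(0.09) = -8.83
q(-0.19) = -0.34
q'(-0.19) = -8.24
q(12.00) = 11986.00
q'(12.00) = 3015.00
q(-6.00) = -1460.00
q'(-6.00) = 747.00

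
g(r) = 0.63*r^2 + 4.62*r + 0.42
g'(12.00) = 19.74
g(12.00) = 146.58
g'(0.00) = 4.62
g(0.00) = 0.42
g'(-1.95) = 2.16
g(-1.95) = -6.19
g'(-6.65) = -3.76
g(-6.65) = -2.44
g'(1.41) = 6.40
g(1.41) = 8.19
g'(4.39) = 10.15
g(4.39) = 32.84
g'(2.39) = 7.63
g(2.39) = 15.06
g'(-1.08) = 3.26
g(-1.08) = -3.83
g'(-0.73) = 3.70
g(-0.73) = -2.62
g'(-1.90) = 2.23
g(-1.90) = -6.08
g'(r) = 1.26*r + 4.62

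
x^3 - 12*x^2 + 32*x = x*(x - 8)*(x - 4)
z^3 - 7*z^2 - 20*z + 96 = (z - 8)*(z - 3)*(z + 4)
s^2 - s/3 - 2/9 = (s - 2/3)*(s + 1/3)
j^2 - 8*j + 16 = (j - 4)^2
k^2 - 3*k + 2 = (k - 2)*(k - 1)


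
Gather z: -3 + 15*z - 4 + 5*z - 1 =20*z - 8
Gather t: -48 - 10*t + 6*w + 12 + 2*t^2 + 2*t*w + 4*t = 2*t^2 + t*(2*w - 6) + 6*w - 36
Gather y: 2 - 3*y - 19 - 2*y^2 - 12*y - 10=-2*y^2 - 15*y - 27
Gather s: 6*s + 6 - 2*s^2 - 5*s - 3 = -2*s^2 + s + 3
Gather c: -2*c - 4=-2*c - 4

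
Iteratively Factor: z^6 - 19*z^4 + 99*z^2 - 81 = (z - 3)*(z^5 + 3*z^4 - 10*z^3 - 30*z^2 + 9*z + 27) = (z - 3)*(z + 3)*(z^4 - 10*z^2 + 9) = (z - 3)*(z - 1)*(z + 3)*(z^3 + z^2 - 9*z - 9) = (z - 3)^2*(z - 1)*(z + 3)*(z^2 + 4*z + 3) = (z - 3)^2*(z - 1)*(z + 3)^2*(z + 1)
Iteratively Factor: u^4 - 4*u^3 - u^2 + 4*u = (u - 1)*(u^3 - 3*u^2 - 4*u) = u*(u - 1)*(u^2 - 3*u - 4) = u*(u - 1)*(u + 1)*(u - 4)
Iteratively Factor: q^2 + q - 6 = (q - 2)*(q + 3)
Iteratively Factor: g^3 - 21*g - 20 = (g + 1)*(g^2 - g - 20) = (g + 1)*(g + 4)*(g - 5)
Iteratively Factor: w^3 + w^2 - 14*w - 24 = (w + 2)*(w^2 - w - 12) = (w + 2)*(w + 3)*(w - 4)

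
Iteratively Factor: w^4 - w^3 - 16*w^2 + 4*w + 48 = (w - 2)*(w^3 + w^2 - 14*w - 24) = (w - 2)*(w + 2)*(w^2 - w - 12) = (w - 4)*(w - 2)*(w + 2)*(w + 3)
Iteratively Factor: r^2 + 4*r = (r + 4)*(r)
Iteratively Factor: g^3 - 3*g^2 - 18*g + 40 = (g + 4)*(g^2 - 7*g + 10) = (g - 5)*(g + 4)*(g - 2)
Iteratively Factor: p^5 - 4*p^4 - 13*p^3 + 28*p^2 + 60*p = (p + 2)*(p^4 - 6*p^3 - p^2 + 30*p) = (p - 3)*(p + 2)*(p^3 - 3*p^2 - 10*p) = (p - 3)*(p + 2)^2*(p^2 - 5*p) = p*(p - 3)*(p + 2)^2*(p - 5)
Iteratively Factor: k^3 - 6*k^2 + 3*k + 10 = (k - 5)*(k^2 - k - 2) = (k - 5)*(k + 1)*(k - 2)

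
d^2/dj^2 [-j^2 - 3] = -2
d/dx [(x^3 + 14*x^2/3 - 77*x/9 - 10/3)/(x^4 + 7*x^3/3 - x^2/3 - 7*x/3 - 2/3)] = (-3*x^4 - 26*x^3 + 61*x^2 + 108*x - 56)/(3*(x^6 + 4*x^5 + 2*x^4 - 8*x^3 - 7*x^2 + 4*x + 4))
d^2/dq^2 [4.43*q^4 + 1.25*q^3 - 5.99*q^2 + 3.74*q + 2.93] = 53.16*q^2 + 7.5*q - 11.98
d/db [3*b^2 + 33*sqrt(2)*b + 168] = 6*b + 33*sqrt(2)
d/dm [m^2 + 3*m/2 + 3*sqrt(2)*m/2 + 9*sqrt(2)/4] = 2*m + 3/2 + 3*sqrt(2)/2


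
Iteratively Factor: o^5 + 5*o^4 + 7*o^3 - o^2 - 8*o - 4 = (o + 2)*(o^4 + 3*o^3 + o^2 - 3*o - 2) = (o - 1)*(o + 2)*(o^3 + 4*o^2 + 5*o + 2) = (o - 1)*(o + 1)*(o + 2)*(o^2 + 3*o + 2) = (o - 1)*(o + 1)*(o + 2)^2*(o + 1)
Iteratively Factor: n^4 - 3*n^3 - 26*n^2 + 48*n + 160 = (n - 5)*(n^3 + 2*n^2 - 16*n - 32) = (n - 5)*(n + 2)*(n^2 - 16) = (n - 5)*(n + 2)*(n + 4)*(n - 4)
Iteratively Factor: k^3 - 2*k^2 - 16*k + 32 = (k + 4)*(k^2 - 6*k + 8) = (k - 2)*(k + 4)*(k - 4)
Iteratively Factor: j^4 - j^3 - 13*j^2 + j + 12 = (j + 1)*(j^3 - 2*j^2 - 11*j + 12) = (j + 1)*(j + 3)*(j^2 - 5*j + 4) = (j - 4)*(j + 1)*(j + 3)*(j - 1)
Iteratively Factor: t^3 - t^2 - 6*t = (t - 3)*(t^2 + 2*t) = (t - 3)*(t + 2)*(t)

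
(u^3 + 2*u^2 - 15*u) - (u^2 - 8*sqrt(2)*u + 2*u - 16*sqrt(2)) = u^3 + u^2 - 17*u + 8*sqrt(2)*u + 16*sqrt(2)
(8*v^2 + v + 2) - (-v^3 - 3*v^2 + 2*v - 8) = v^3 + 11*v^2 - v + 10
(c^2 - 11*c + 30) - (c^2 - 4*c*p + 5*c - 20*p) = 4*c*p - 16*c + 20*p + 30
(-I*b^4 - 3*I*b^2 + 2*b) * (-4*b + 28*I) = 4*I*b^5 + 28*b^4 + 12*I*b^3 + 76*b^2 + 56*I*b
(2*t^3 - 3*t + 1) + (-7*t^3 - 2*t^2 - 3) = -5*t^3 - 2*t^2 - 3*t - 2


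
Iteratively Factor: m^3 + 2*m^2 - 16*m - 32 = (m - 4)*(m^2 + 6*m + 8) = (m - 4)*(m + 2)*(m + 4)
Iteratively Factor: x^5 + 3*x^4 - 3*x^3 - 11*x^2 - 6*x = (x + 1)*(x^4 + 2*x^3 - 5*x^2 - 6*x) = x*(x + 1)*(x^3 + 2*x^2 - 5*x - 6) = x*(x - 2)*(x + 1)*(x^2 + 4*x + 3) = x*(x - 2)*(x + 1)*(x + 3)*(x + 1)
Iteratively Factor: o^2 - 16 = (o - 4)*(o + 4)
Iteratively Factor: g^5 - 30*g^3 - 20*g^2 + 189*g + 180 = (g - 5)*(g^4 + 5*g^3 - 5*g^2 - 45*g - 36) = (g - 5)*(g + 1)*(g^3 + 4*g^2 - 9*g - 36) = (g - 5)*(g - 3)*(g + 1)*(g^2 + 7*g + 12) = (g - 5)*(g - 3)*(g + 1)*(g + 4)*(g + 3)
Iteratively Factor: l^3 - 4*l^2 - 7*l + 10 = (l - 5)*(l^2 + l - 2) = (l - 5)*(l - 1)*(l + 2)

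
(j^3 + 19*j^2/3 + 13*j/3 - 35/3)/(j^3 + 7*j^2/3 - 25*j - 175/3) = (j - 1)/(j - 5)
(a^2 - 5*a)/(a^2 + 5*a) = (a - 5)/(a + 5)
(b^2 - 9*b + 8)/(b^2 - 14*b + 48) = (b - 1)/(b - 6)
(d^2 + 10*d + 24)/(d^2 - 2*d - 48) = (d + 4)/(d - 8)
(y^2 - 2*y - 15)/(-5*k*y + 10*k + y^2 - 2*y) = (-y^2 + 2*y + 15)/(5*k*y - 10*k - y^2 + 2*y)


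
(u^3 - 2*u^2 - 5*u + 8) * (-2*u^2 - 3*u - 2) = -2*u^5 + u^4 + 14*u^3 + 3*u^2 - 14*u - 16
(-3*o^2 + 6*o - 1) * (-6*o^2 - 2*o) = 18*o^4 - 30*o^3 - 6*o^2 + 2*o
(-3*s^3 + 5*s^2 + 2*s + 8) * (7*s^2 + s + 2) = -21*s^5 + 32*s^4 + 13*s^3 + 68*s^2 + 12*s + 16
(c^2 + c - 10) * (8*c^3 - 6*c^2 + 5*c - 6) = 8*c^5 + 2*c^4 - 81*c^3 + 59*c^2 - 56*c + 60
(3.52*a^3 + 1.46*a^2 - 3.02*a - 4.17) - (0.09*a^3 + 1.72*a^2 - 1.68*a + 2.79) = 3.43*a^3 - 0.26*a^2 - 1.34*a - 6.96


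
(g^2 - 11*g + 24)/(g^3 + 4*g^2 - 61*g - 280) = (g - 3)/(g^2 + 12*g + 35)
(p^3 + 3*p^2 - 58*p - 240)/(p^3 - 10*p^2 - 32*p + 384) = (p + 5)/(p - 8)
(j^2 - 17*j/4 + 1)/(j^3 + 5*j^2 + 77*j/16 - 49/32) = 8*(j - 4)/(8*j^2 + 42*j + 49)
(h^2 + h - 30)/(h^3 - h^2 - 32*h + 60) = 1/(h - 2)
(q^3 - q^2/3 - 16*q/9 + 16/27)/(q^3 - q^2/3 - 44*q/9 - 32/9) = (9*q^2 - 15*q + 4)/(3*(3*q^2 - 5*q - 8))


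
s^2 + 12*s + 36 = (s + 6)^2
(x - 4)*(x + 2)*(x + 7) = x^3 + 5*x^2 - 22*x - 56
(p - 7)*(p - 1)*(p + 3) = p^3 - 5*p^2 - 17*p + 21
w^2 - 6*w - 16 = (w - 8)*(w + 2)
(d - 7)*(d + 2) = d^2 - 5*d - 14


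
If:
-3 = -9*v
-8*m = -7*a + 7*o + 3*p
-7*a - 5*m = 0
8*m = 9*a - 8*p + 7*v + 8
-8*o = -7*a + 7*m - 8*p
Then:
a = -155/261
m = 217/261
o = -1519/1044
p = -217/1044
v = 1/3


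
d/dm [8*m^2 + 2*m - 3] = 16*m + 2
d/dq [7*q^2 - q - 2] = 14*q - 1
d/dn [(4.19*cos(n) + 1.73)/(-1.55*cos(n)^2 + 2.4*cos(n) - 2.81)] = (-6.4945*cos(n)^2 - 5.363*cos(n) + 15.9259)*sin(n)/(2.4025*cos(n)^4 - 7.44*cos(n)^3 + 14.471*cos(n)^2 - 13.488*cos(n) + 7.8961)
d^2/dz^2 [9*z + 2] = 0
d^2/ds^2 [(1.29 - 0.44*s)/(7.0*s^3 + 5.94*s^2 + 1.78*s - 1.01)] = (-129.36*s^5 + 648.7488*s^4 + 838.126432*s^3 + 332.205864*s^2 + 120.719952*s + 22.07086)/(343.0*s^9 + 873.18*s^8 + 1002.6156*s^7 + 505.188984*s^6 + 2.97602400000004*s^5 - 125.95602*s^4 - 37.01174*s^3 + 8.57793*s^2 + 5.447334*s - 1.030301)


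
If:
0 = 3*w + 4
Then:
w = -4/3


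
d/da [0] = 0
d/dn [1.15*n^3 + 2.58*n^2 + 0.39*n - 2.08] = 3.45*n^2 + 5.16*n + 0.39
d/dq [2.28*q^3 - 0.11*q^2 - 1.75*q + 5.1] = 6.84*q^2 - 0.22*q - 1.75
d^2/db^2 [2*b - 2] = 0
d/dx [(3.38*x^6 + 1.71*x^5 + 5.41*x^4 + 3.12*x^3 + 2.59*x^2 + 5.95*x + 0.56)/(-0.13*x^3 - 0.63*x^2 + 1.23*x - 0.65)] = (-1.3182*x^8 - 8.9622*x^7 + 16.8518*x^6 - 11.5854*x^5 + 12.7765*x^4 - 4.8438*x^3 + 1.0686*x^2 - 2.6614*x - 4.5563)/(0.0169*x^6 + 0.1638*x^5 + 0.0771*x^4 - 1.3808*x^3 + 2.3319*x^2 - 1.599*x + 0.4225)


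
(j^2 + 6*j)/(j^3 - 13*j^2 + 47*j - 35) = j*(j + 6)/(j^3 - 13*j^2 + 47*j - 35)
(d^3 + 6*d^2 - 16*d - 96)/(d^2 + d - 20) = (d^2 + 10*d + 24)/(d + 5)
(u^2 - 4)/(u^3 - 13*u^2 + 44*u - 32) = (u^2 - 4)/(u^3 - 13*u^2 + 44*u - 32)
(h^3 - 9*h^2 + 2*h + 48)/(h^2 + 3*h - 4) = (h^3 - 9*h^2 + 2*h + 48)/(h^2 + 3*h - 4)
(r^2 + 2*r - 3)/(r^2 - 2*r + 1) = (r + 3)/(r - 1)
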